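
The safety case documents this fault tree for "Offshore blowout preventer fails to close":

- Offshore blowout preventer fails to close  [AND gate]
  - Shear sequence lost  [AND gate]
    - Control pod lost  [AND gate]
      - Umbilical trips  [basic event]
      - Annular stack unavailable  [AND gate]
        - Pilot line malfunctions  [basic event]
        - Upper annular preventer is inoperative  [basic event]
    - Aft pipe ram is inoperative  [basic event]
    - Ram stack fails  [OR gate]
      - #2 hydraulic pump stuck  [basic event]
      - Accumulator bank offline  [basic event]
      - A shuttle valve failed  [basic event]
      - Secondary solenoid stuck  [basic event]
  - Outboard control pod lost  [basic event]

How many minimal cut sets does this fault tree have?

Annular stack unavailable [AND]: one cut set from each child combined → 1 × 1 = 1 cut set(s).
Control pod lost [AND]: one cut set from each child combined → 1 × 1 = 1 cut set(s).
Ram stack fails [OR]: union of children's cut sets → 4 cut set(s).
Shear sequence lost [AND]: one cut set from each child combined → 1 × 1 × 4 = 4 cut set(s).
Offshore blowout preventer fails to close [AND]: one cut set from each child combined → 4 × 1 = 4 cut set(s).
Minimal cut sets: {#2 hydraulic pump stuck, Aft pipe ram is inoperative, Outboard control pod lost, Pilot line malfunctions, Umbilical trips, Upper annular preventer is inoperative}; {Accumulator bank offline, Aft pipe ram is inoperative, Outboard control pod lost, Pilot line malfunctions, Umbilical trips, Upper annular preventer is inoperative}; {A shuttle valve failed, Aft pipe ram is inoperative, Outboard control pod lost, Pilot line malfunctions, Umbilical trips, Upper annular preventer is inoperative}; {Aft pipe ram is inoperative, Outboard control pod lost, Pilot line malfunctions, Secondary solenoid stuck, Umbilical trips, Upper annular preventer is inoperative}.

4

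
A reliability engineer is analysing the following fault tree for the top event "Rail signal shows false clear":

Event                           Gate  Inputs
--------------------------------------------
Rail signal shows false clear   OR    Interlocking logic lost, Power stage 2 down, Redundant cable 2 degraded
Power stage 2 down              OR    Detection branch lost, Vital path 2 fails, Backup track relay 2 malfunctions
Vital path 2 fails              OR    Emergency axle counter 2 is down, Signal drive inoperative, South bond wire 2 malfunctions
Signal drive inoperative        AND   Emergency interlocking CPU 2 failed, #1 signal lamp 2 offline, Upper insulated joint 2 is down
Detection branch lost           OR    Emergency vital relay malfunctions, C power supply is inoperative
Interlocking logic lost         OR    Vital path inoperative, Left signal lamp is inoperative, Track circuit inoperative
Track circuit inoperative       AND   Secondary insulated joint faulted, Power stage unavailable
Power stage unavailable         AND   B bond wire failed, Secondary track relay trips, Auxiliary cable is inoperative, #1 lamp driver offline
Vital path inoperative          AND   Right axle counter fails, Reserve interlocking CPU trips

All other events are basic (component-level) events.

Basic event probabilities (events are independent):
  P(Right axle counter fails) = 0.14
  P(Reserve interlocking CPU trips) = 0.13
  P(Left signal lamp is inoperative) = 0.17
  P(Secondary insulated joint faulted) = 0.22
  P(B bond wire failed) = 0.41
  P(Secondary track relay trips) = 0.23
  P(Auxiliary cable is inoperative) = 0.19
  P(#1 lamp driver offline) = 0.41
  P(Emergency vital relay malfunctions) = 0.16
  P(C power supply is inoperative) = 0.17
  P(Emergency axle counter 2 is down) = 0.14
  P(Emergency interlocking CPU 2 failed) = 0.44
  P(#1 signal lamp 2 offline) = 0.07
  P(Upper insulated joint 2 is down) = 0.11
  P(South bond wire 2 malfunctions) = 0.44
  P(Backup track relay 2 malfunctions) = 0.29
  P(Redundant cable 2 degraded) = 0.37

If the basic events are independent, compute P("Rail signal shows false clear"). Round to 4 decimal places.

P(Vital path inoperative) [AND] = 0.14 × 0.13 = 0.018200
P(Power stage unavailable) [AND] = 0.41 × 0.23 × 0.19 × 0.41 = 0.007346
P(Track circuit inoperative) [AND] = 0.22 × 0.007346 = 0.001616
P(Interlocking logic lost) [OR] = 1 − (1−0.018200) × (1−0.17) × (1−0.001616) = 0.186423
P(Detection branch lost) [OR] = 1 − (1−0.16) × (1−0.17) = 0.302800
P(Signal drive inoperative) [AND] = 0.44 × 0.07 × 0.11 = 0.003388
P(Vital path 2 fails) [OR] = 1 − (1−0.14) × (1−0.003388) × (1−0.44) = 0.520032
P(Power stage 2 down) [OR] = 1 − (1−0.302800) × (1−0.520032) × (1−0.29) = 0.762410
P(Rail signal shows false clear) [OR] = 1 − (1−0.186423) × (1−0.762410) × (1−0.37) = 0.878222
Rounded to 4 decimal places: P(Rail signal shows false clear) ≈ 0.8782.

0.8782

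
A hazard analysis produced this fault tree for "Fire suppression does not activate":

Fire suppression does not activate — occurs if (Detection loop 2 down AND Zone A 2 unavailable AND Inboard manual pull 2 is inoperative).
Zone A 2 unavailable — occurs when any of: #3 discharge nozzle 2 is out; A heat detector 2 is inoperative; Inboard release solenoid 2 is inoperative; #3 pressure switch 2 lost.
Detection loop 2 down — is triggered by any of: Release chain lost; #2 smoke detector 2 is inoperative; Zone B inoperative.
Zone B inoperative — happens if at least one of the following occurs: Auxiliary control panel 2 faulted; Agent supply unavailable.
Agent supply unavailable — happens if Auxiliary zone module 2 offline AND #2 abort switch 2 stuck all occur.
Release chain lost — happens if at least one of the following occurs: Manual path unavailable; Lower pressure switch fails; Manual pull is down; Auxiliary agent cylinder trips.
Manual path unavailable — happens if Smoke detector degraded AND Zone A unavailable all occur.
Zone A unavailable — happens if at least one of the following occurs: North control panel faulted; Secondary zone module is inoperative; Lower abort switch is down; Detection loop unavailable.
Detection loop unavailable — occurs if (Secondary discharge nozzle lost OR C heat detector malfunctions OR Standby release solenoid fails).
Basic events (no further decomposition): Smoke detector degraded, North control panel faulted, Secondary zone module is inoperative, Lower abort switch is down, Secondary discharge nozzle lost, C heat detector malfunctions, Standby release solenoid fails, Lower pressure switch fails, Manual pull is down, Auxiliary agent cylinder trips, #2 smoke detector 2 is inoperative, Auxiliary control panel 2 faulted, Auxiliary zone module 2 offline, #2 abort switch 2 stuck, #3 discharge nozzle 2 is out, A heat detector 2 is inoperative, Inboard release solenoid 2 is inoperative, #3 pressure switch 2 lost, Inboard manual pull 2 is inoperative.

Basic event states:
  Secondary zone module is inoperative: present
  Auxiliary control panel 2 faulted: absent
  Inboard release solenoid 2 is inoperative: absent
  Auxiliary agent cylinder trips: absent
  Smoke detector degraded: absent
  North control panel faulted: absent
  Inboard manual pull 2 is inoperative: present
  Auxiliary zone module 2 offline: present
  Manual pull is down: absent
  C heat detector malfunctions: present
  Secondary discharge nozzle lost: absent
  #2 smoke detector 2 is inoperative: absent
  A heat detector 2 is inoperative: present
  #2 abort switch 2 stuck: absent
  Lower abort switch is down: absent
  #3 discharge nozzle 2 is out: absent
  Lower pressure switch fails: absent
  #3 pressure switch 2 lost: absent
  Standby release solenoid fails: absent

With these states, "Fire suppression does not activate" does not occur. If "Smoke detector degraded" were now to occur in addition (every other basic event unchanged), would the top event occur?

Yes

Counterfactual: set "Smoke detector degraded" to occurred.
Detection loop unavailable [OR]: Secondary discharge nozzle lost=not, C heat detector malfunctions=occurs, Standby release solenoid fails=not → at least one input occurs → occurs.
Zone A unavailable [OR]: North control panel faulted=not, Secondary zone module is inoperative=occurs, Lower abort switch is down=not, Detection loop unavailable=occurs → at least one input occurs → occurs.
Manual path unavailable [AND]: Smoke detector degraded=occurs, Zone A unavailable=occurs → all inputs occur → occurs.
Release chain lost [OR]: Manual path unavailable=occurs, Lower pressure switch fails=not, Manual pull is down=not, Auxiliary agent cylinder trips=not → at least one input occurs → occurs.
Agent supply unavailable [AND]: Auxiliary zone module 2 offline=occurs, #2 abort switch 2 stuck=not → not all inputs occur → does not occur.
Zone B inoperative [OR]: Auxiliary control panel 2 faulted=not, Agent supply unavailable=not → no input occurs → does not occur.
Detection loop 2 down [OR]: Release chain lost=occurs, #2 smoke detector 2 is inoperative=not, Zone B inoperative=not → at least one input occurs → occurs.
Zone A 2 unavailable [OR]: #3 discharge nozzle 2 is out=not, A heat detector 2 is inoperative=occurs, Inboard release solenoid 2 is inoperative=not, #3 pressure switch 2 lost=not → at least one input occurs → occurs.
Fire suppression does not activate [AND]: Detection loop 2 down=occurs, Zone A 2 unavailable=occurs, Inboard manual pull 2 is inoperative=occurs → all inputs occur → occurs.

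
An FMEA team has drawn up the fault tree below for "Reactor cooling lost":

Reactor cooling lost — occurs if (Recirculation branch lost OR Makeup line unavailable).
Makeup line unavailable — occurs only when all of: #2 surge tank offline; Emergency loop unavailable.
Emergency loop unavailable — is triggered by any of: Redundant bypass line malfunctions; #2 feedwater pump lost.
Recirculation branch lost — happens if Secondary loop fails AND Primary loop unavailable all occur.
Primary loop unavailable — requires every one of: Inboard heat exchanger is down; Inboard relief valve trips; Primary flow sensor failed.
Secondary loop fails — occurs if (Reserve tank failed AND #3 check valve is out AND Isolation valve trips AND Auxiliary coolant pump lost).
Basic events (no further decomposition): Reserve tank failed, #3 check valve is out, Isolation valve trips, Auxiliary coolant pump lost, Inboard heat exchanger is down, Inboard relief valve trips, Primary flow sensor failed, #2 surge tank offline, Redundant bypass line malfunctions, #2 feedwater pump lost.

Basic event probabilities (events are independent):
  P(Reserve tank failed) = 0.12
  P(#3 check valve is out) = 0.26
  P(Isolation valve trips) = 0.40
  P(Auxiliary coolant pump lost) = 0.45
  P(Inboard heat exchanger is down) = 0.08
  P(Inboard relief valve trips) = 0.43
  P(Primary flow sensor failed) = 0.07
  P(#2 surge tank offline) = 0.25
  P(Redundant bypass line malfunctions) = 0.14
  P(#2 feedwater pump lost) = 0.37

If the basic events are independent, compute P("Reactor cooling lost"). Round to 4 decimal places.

0.1146

P(Secondary loop fails) [AND] = 0.12 × 0.26 × 0.40 × 0.45 = 0.005616
P(Primary loop unavailable) [AND] = 0.08 × 0.43 × 0.07 = 0.002408
P(Recirculation branch lost) [AND] = 0.005616 × 0.002408 = 0.000014
P(Emergency loop unavailable) [OR] = 1 − (1−0.14) × (1−0.37) = 0.458200
P(Makeup line unavailable) [AND] = 0.25 × 0.458200 = 0.114550
P(Reactor cooling lost) [OR] = 1 − (1−0.000014) × (1−0.114550) = 0.114562
Rounded to 4 decimal places: P(Reactor cooling lost) ≈ 0.1146.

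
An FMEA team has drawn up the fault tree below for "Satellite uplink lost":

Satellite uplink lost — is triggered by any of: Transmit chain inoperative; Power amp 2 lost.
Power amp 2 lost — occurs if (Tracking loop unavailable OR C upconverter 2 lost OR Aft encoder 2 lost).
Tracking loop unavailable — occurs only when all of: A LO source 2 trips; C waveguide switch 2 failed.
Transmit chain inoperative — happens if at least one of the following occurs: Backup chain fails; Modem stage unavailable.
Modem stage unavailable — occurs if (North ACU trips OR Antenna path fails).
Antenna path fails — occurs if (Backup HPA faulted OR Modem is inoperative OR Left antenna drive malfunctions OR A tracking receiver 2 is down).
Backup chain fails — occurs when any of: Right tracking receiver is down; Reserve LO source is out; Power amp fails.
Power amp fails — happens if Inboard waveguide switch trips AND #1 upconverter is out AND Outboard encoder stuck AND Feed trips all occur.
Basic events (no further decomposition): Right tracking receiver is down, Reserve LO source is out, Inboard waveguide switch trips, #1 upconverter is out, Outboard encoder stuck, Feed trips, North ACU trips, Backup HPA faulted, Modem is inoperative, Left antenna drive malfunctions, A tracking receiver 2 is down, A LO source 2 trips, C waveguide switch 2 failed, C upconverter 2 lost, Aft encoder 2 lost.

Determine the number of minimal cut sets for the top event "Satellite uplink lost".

Power amp fails [AND]: one cut set from each child combined → 1 × 1 × 1 × 1 = 1 cut set(s).
Backup chain fails [OR]: union of children's cut sets → 3 cut set(s).
Antenna path fails [OR]: union of children's cut sets → 4 cut set(s).
Modem stage unavailable [OR]: union of children's cut sets → 5 cut set(s).
Transmit chain inoperative [OR]: union of children's cut sets → 8 cut set(s).
Tracking loop unavailable [AND]: one cut set from each child combined → 1 × 1 = 1 cut set(s).
Power amp 2 lost [OR]: union of children's cut sets → 3 cut set(s).
Satellite uplink lost [OR]: union of children's cut sets → 11 cut set(s).

11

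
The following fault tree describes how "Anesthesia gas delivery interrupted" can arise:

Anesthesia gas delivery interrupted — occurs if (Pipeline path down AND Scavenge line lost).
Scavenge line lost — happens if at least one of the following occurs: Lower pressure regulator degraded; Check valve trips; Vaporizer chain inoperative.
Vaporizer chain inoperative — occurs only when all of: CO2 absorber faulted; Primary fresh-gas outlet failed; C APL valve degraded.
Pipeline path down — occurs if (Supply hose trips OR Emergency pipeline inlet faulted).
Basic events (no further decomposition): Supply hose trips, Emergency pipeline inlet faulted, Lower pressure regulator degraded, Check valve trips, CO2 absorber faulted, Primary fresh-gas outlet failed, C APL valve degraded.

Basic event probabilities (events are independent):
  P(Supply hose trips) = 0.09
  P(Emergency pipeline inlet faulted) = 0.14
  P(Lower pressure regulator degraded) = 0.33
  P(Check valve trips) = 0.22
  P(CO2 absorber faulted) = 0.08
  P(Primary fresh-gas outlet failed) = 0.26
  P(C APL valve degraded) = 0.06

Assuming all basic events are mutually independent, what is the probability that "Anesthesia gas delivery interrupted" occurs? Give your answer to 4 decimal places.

P(Pipeline path down) [OR] = 1 − (1−0.09) × (1−0.14) = 0.217400
P(Vaporizer chain inoperative) [AND] = 0.08 × 0.26 × 0.06 = 0.001248
P(Scavenge line lost) [OR] = 1 − (1−0.33) × (1−0.22) × (1−0.001248) = 0.478052
P(Anesthesia gas delivery interrupted) [AND] = 0.217400 × 0.478052 = 0.103929
Rounded to 4 decimal places: P(Anesthesia gas delivery interrupted) ≈ 0.1039.

0.1039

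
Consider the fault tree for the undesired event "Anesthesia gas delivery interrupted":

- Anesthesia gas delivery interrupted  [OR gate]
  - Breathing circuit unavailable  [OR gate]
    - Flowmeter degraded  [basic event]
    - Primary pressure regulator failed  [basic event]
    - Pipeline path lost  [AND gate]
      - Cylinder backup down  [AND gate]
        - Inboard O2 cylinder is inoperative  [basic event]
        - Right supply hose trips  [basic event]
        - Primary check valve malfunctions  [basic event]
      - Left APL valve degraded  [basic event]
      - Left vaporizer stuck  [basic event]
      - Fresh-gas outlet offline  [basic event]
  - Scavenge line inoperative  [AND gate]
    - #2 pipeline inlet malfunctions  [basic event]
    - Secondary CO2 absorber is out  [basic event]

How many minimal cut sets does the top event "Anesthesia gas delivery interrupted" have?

Cylinder backup down [AND]: one cut set from each child combined → 1 × 1 × 1 = 1 cut set(s).
Pipeline path lost [AND]: one cut set from each child combined → 1 × 1 × 1 × 1 = 1 cut set(s).
Breathing circuit unavailable [OR]: union of children's cut sets → 3 cut set(s).
Scavenge line inoperative [AND]: one cut set from each child combined → 1 × 1 = 1 cut set(s).
Anesthesia gas delivery interrupted [OR]: union of children's cut sets → 4 cut set(s).
Minimal cut sets: {Flowmeter degraded}; {Primary pressure regulator failed}; {Fresh-gas outlet offline, Inboard O2 cylinder is inoperative, Left APL valve degraded, Left vaporizer stuck, Primary check valve malfunctions, Right supply hose trips}; {#2 pipeline inlet malfunctions, Secondary CO2 absorber is out}.

4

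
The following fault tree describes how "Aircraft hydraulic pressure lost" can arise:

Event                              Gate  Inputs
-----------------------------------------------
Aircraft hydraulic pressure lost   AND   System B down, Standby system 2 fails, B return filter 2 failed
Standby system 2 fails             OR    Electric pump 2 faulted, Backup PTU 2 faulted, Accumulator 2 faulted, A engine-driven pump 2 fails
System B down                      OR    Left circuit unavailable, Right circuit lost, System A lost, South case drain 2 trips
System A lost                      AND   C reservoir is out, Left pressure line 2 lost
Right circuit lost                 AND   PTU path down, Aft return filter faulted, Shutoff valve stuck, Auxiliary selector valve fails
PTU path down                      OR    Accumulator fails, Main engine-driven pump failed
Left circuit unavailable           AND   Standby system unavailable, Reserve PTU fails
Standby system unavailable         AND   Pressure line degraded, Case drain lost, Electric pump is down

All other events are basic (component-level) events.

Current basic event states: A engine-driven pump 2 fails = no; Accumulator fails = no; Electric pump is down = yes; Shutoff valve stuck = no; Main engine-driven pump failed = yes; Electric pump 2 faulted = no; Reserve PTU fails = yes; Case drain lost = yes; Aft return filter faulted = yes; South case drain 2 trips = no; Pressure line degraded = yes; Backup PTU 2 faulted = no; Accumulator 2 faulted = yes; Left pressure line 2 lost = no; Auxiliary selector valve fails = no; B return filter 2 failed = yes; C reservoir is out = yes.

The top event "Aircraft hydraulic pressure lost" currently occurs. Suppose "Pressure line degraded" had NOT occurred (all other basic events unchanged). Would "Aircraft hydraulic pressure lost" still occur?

Counterfactual: set "Pressure line degraded" to not occurred.
Standby system unavailable [AND]: Pressure line degraded=not, Case drain lost=occurs, Electric pump is down=occurs → not all inputs occur → does not occur.
Left circuit unavailable [AND]: Standby system unavailable=not, Reserve PTU fails=occurs → not all inputs occur → does not occur.
PTU path down [OR]: Accumulator fails=not, Main engine-driven pump failed=occurs → at least one input occurs → occurs.
Right circuit lost [AND]: PTU path down=occurs, Aft return filter faulted=occurs, Shutoff valve stuck=not, Auxiliary selector valve fails=not → not all inputs occur → does not occur.
System A lost [AND]: C reservoir is out=occurs, Left pressure line 2 lost=not → not all inputs occur → does not occur.
System B down [OR]: Left circuit unavailable=not, Right circuit lost=not, System A lost=not, South case drain 2 trips=not → no input occurs → does not occur.
Standby system 2 fails [OR]: Electric pump 2 faulted=not, Backup PTU 2 faulted=not, Accumulator 2 faulted=occurs, A engine-driven pump 2 fails=not → at least one input occurs → occurs.
Aircraft hydraulic pressure lost [AND]: System B down=not, Standby system 2 fails=occurs, B return filter 2 failed=occurs → not all inputs occur → does not occur.

No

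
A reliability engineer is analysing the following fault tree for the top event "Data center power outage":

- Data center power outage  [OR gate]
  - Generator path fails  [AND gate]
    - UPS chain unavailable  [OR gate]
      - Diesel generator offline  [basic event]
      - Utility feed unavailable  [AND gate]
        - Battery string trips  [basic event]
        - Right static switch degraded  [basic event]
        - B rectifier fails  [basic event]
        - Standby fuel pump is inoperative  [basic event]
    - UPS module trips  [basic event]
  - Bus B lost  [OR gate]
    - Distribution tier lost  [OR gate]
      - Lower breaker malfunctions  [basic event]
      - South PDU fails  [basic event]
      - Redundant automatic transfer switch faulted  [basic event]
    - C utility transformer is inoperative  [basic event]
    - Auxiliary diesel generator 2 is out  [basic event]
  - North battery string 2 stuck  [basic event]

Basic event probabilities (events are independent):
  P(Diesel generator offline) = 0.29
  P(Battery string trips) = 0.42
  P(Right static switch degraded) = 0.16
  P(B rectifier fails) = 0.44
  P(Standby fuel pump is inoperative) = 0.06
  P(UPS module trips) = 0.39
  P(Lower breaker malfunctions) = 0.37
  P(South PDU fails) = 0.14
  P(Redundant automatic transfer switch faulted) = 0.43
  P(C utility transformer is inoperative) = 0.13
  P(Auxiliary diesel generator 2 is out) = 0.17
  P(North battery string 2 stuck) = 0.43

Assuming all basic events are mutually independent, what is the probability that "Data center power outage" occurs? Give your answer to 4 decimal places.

P(Utility feed unavailable) [AND] = 0.42 × 0.16 × 0.44 × 0.06 = 0.001774
P(UPS chain unavailable) [OR] = 1 − (1−0.29) × (1−0.001774) = 0.291260
P(Generator path fails) [AND] = 0.291260 × 0.39 = 0.113591
P(Distribution tier lost) [OR] = 1 − (1−0.37) × (1−0.14) × (1−0.43) = 0.691174
P(Bus B lost) [OR] = 1 − (1−0.691174) × (1−0.13) × (1−0.17) = 0.776997
P(Data center power outage) [OR] = 1 − (1−0.113591) × (1−0.776997) × (1−0.43) = 0.887327
Rounded to 4 decimal places: P(Data center power outage) ≈ 0.8873.

0.8873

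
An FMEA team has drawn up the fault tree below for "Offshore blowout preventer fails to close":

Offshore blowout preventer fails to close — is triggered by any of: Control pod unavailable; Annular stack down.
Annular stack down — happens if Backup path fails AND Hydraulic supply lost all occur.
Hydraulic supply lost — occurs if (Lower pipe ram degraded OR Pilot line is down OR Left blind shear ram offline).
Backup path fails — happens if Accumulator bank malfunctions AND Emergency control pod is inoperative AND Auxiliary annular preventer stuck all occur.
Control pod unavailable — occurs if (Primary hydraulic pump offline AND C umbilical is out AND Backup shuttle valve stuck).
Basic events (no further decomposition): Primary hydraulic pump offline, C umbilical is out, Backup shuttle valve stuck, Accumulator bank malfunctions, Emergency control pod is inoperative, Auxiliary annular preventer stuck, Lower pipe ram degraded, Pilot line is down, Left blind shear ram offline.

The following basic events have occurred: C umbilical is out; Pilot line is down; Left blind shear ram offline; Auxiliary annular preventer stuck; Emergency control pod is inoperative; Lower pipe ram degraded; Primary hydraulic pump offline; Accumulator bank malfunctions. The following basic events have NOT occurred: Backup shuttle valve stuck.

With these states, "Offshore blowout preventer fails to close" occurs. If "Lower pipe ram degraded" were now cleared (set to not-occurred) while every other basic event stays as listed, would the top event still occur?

Counterfactual: set "Lower pipe ram degraded" to not occurred.
Control pod unavailable [AND]: Primary hydraulic pump offline=occurs, C umbilical is out=occurs, Backup shuttle valve stuck=not → not all inputs occur → does not occur.
Backup path fails [AND]: Accumulator bank malfunctions=occurs, Emergency control pod is inoperative=occurs, Auxiliary annular preventer stuck=occurs → all inputs occur → occurs.
Hydraulic supply lost [OR]: Lower pipe ram degraded=not, Pilot line is down=occurs, Left blind shear ram offline=occurs → at least one input occurs → occurs.
Annular stack down [AND]: Backup path fails=occurs, Hydraulic supply lost=occurs → all inputs occur → occurs.
Offshore blowout preventer fails to close [OR]: Control pod unavailable=not, Annular stack down=occurs → at least one input occurs → occurs.

Yes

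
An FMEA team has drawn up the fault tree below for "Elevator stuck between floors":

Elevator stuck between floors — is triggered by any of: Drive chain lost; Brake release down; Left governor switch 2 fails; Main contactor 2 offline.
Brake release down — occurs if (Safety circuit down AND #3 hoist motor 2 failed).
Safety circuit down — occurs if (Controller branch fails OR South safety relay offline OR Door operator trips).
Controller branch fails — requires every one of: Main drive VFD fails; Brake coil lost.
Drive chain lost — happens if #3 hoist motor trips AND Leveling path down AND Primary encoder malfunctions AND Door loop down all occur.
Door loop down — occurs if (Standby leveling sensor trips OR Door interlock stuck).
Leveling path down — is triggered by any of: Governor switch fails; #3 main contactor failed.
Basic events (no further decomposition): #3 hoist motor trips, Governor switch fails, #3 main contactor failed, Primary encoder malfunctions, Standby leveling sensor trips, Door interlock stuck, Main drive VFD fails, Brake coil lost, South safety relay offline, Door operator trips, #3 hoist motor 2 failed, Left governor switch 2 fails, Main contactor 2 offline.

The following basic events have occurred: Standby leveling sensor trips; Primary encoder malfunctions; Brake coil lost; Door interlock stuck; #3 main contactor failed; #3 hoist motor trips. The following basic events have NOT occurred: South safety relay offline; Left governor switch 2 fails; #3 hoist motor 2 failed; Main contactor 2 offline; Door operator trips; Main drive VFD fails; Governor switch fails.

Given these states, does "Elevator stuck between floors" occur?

Leveling path down [OR]: Governor switch fails=not, #3 main contactor failed=occurs → at least one input occurs → occurs.
Door loop down [OR]: Standby leveling sensor trips=occurs, Door interlock stuck=occurs → at least one input occurs → occurs.
Drive chain lost [AND]: #3 hoist motor trips=occurs, Leveling path down=occurs, Primary encoder malfunctions=occurs, Door loop down=occurs → all inputs occur → occurs.
Controller branch fails [AND]: Main drive VFD fails=not, Brake coil lost=occurs → not all inputs occur → does not occur.
Safety circuit down [OR]: Controller branch fails=not, South safety relay offline=not, Door operator trips=not → no input occurs → does not occur.
Brake release down [AND]: Safety circuit down=not, #3 hoist motor 2 failed=not → not all inputs occur → does not occur.
Elevator stuck between floors [OR]: Drive chain lost=occurs, Brake release down=not, Left governor switch 2 fails=not, Main contactor 2 offline=not → at least one input occurs → occurs.

Yes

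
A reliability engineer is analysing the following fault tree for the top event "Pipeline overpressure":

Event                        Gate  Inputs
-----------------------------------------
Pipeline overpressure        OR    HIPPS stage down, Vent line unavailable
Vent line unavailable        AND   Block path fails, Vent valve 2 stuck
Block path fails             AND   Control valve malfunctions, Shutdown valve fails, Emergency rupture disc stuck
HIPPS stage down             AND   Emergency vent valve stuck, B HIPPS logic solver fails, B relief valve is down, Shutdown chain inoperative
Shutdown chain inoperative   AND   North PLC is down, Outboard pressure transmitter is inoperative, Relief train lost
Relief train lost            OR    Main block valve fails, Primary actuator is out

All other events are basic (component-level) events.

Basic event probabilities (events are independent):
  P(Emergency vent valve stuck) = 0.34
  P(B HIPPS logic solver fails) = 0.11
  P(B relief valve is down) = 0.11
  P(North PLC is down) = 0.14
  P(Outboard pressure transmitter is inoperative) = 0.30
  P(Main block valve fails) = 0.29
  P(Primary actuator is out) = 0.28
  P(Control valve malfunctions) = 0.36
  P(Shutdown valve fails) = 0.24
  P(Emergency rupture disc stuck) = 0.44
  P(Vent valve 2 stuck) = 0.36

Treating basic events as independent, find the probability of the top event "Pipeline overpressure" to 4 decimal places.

P(Relief train lost) [OR] = 1 − (1−0.29) × (1−0.28) = 0.488800
P(Shutdown chain inoperative) [AND] = 0.14 × 0.30 × 0.488800 = 0.020530
P(HIPPS stage down) [AND] = 0.34 × 0.11 × 0.11 × 0.020530 = 0.000084
P(Block path fails) [AND] = 0.36 × 0.24 × 0.44 = 0.038016
P(Vent line unavailable) [AND] = 0.038016 × 0.36 = 0.013686
P(Pipeline overpressure) [OR] = 1 − (1−0.000084) × (1−0.013686) = 0.013769
Rounded to 4 decimal places: P(Pipeline overpressure) ≈ 0.0138.

0.0138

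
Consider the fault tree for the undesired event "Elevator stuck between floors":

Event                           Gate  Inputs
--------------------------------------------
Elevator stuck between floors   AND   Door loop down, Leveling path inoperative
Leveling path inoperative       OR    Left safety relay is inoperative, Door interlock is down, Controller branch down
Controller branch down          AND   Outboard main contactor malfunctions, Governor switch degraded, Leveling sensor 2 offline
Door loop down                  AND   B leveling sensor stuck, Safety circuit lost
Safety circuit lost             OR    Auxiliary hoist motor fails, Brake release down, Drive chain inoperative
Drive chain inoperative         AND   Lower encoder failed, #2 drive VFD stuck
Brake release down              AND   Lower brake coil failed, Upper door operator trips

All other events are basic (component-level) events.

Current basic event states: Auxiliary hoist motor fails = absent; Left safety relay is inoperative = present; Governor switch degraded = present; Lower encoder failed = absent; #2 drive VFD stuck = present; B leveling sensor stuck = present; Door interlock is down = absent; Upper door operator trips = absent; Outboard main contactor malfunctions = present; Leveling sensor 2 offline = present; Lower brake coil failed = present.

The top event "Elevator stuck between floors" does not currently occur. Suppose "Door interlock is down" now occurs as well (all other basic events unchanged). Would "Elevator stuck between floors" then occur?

No

Counterfactual: set "Door interlock is down" to occurred.
Brake release down [AND]: Lower brake coil failed=occurs, Upper door operator trips=not → not all inputs occur → does not occur.
Drive chain inoperative [AND]: Lower encoder failed=not, #2 drive VFD stuck=occurs → not all inputs occur → does not occur.
Safety circuit lost [OR]: Auxiliary hoist motor fails=not, Brake release down=not, Drive chain inoperative=not → no input occurs → does not occur.
Door loop down [AND]: B leveling sensor stuck=occurs, Safety circuit lost=not → not all inputs occur → does not occur.
Controller branch down [AND]: Outboard main contactor malfunctions=occurs, Governor switch degraded=occurs, Leveling sensor 2 offline=occurs → all inputs occur → occurs.
Leveling path inoperative [OR]: Left safety relay is inoperative=occurs, Door interlock is down=occurs, Controller branch down=occurs → at least one input occurs → occurs.
Elevator stuck between floors [AND]: Door loop down=not, Leveling path inoperative=occurs → not all inputs occur → does not occur.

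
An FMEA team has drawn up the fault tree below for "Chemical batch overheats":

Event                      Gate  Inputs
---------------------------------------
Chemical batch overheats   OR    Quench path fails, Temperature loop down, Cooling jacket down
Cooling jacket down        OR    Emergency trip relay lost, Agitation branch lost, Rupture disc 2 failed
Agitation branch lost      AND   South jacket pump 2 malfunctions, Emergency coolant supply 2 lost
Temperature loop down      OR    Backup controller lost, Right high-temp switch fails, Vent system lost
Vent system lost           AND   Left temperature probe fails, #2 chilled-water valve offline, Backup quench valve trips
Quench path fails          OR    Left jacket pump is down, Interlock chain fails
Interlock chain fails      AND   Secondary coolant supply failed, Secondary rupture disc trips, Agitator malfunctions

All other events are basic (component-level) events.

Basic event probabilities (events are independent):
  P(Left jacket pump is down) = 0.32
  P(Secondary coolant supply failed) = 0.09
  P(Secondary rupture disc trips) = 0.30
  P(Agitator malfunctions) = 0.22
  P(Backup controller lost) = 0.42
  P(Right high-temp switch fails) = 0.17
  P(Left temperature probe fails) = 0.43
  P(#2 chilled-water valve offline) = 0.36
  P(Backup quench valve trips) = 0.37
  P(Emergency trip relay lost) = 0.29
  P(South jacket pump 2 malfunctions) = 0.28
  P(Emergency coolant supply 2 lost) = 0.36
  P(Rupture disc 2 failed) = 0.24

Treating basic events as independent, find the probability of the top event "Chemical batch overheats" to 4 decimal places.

0.8512

P(Interlock chain fails) [AND] = 0.09 × 0.30 × 0.22 = 0.005940
P(Quench path fails) [OR] = 1 − (1−0.32) × (1−0.005940) = 0.324039
P(Vent system lost) [AND] = 0.43 × 0.36 × 0.37 = 0.057276
P(Temperature loop down) [OR] = 1 − (1−0.42) × (1−0.17) × (1−0.057276) = 0.546173
P(Agitation branch lost) [AND] = 0.28 × 0.36 = 0.100800
P(Cooling jacket down) [OR] = 1 − (1−0.29) × (1−0.100800) × (1−0.24) = 0.514792
P(Chemical batch overheats) [OR] = 1 − (1−0.324039) × (1−0.546173) × (1−0.514792) = 0.851153
Rounded to 4 decimal places: P(Chemical batch overheats) ≈ 0.8512.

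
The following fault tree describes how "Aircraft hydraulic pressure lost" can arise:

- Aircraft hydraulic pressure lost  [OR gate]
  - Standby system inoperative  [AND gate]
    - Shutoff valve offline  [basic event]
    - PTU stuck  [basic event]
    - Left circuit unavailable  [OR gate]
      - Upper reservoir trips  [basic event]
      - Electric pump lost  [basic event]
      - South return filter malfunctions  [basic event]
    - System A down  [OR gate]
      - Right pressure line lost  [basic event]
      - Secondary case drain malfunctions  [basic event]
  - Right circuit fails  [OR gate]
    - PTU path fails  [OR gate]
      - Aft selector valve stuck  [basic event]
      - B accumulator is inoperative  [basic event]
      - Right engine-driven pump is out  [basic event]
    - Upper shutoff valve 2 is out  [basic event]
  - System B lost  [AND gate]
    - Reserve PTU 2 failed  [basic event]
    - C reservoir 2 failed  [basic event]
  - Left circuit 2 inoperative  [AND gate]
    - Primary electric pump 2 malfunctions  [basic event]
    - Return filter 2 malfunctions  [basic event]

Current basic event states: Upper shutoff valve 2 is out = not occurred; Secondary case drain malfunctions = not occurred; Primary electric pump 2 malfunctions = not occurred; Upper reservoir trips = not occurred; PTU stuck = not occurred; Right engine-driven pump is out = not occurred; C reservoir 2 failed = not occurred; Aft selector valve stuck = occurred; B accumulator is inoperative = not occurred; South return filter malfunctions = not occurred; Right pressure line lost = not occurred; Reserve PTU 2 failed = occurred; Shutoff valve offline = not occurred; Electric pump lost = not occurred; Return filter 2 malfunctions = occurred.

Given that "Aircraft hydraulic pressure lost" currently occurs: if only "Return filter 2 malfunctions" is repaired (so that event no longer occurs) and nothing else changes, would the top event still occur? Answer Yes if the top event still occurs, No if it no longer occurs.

Yes

Counterfactual: set "Return filter 2 malfunctions" to not occurred.
Left circuit unavailable [OR]: Upper reservoir trips=not, Electric pump lost=not, South return filter malfunctions=not → no input occurs → does not occur.
System A down [OR]: Right pressure line lost=not, Secondary case drain malfunctions=not → no input occurs → does not occur.
Standby system inoperative [AND]: Shutoff valve offline=not, PTU stuck=not, Left circuit unavailable=not, System A down=not → not all inputs occur → does not occur.
PTU path fails [OR]: Aft selector valve stuck=occurs, B accumulator is inoperative=not, Right engine-driven pump is out=not → at least one input occurs → occurs.
Right circuit fails [OR]: PTU path fails=occurs, Upper shutoff valve 2 is out=not → at least one input occurs → occurs.
System B lost [AND]: Reserve PTU 2 failed=occurs, C reservoir 2 failed=not → not all inputs occur → does not occur.
Left circuit 2 inoperative [AND]: Primary electric pump 2 malfunctions=not, Return filter 2 malfunctions=not → not all inputs occur → does not occur.
Aircraft hydraulic pressure lost [OR]: Standby system inoperative=not, Right circuit fails=occurs, System B lost=not, Left circuit 2 inoperative=not → at least one input occurs → occurs.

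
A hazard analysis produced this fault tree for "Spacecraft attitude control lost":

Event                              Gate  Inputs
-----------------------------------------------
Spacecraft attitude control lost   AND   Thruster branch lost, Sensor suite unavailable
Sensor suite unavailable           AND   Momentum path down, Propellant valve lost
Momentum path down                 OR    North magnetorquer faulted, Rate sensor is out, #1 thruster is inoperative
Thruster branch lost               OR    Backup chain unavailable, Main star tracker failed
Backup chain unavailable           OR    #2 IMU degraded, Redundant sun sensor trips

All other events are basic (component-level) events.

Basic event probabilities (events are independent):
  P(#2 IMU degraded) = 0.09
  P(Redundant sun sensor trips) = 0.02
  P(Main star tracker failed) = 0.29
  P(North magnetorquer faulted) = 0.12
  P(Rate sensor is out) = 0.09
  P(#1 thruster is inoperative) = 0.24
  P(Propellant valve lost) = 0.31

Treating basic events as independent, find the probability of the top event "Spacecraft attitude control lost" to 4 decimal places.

0.0445

P(Backup chain unavailable) [OR] = 1 − (1−0.09) × (1−0.02) = 0.108200
P(Thruster branch lost) [OR] = 1 − (1−0.108200) × (1−0.29) = 0.366822
P(Momentum path down) [OR] = 1 − (1−0.12) × (1−0.09) × (1−0.24) = 0.391392
P(Sensor suite unavailable) [AND] = 0.391392 × 0.31 = 0.121332
P(Spacecraft attitude control lost) [AND] = 0.366822 × 0.121332 = 0.044507
Rounded to 4 decimal places: P(Spacecraft attitude control lost) ≈ 0.0445.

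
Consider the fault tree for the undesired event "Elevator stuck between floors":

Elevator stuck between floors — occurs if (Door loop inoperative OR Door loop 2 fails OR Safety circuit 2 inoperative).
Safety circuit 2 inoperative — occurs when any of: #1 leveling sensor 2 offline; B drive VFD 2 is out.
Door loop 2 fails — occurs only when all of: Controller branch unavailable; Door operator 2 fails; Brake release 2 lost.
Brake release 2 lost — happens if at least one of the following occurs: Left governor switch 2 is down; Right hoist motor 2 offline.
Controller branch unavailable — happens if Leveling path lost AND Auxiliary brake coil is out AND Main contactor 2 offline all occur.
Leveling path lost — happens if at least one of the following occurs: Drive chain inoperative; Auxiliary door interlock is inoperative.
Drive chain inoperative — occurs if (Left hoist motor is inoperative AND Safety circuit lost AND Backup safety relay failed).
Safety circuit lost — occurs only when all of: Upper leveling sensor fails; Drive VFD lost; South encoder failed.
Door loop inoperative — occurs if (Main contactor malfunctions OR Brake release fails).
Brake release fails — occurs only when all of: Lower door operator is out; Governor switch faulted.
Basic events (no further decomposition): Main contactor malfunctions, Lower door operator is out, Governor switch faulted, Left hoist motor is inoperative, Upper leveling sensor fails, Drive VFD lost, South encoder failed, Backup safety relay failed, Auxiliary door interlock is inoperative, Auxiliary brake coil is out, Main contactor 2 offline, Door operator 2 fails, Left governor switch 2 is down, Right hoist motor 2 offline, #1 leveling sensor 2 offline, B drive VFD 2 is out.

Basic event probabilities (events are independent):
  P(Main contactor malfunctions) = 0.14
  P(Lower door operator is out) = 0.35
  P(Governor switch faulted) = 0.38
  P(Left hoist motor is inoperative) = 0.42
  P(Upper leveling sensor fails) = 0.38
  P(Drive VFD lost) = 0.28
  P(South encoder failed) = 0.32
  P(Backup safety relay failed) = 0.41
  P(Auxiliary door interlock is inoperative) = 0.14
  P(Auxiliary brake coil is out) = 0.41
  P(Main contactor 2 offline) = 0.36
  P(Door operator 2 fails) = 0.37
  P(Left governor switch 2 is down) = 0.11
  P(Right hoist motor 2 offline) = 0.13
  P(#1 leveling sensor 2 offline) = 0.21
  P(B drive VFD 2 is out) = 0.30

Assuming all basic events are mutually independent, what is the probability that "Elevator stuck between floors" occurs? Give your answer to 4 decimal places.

0.5884

P(Brake release fails) [AND] = 0.35 × 0.38 = 0.133000
P(Door loop inoperative) [OR] = 1 − (1−0.14) × (1−0.133000) = 0.254380
P(Safety circuit lost) [AND] = 0.38 × 0.28 × 0.32 = 0.034048
P(Drive chain inoperative) [AND] = 0.42 × 0.034048 × 0.41 = 0.005863
P(Leveling path lost) [OR] = 1 − (1−0.005863) × (1−0.14) = 0.145042
P(Controller branch unavailable) [AND] = 0.145042 × 0.41 × 0.36 = 0.021408
P(Brake release 2 lost) [OR] = 1 − (1−0.11) × (1−0.13) = 0.225700
P(Door loop 2 fails) [AND] = 0.021408 × 0.37 × 0.225700 = 0.001788
P(Safety circuit 2 inoperative) [OR] = 1 − (1−0.21) × (1−0.30) = 0.447000
P(Elevator stuck between floors) [OR] = 1 − (1−0.254380) × (1−0.001788) × (1−0.447000) = 0.588409
Rounded to 4 decimal places: P(Elevator stuck between floors) ≈ 0.5884.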